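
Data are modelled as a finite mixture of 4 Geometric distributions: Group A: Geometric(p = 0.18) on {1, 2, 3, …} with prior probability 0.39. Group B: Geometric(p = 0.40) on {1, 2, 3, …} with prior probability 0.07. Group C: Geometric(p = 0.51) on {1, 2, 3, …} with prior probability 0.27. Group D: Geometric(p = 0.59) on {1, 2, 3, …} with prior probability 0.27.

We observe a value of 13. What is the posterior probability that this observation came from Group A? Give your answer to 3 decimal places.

By Bayes' theorem, P(k | x) = π_k f_k(x) / Σ_j π_j f_j(x).
Component likelihoods at x = 13:
  L_A = 0.0166356
  L_B = 0.000870713
  L_C = 9.77064e-05
  L_D = 1.33125e-05
Unnormalised posteriors:
  π_A·L_A = 0.39 × 0.0166356 = 0.00648789
  π_B·L_B = 0.07 × 0.000870713 = 6.09499e-05
  π_C·L_C = 0.27 × 9.77064e-05 = 2.63807e-05
  π_D·L_D = 0.27 × 1.33125e-05 = 3.59436e-06
Marginal: 0.00648789 + 6.09499e-05 + 2.63807e-05 + 3.59436e-06 = 0.00657881
P(Group A | 13) ≈ 0.986

0.986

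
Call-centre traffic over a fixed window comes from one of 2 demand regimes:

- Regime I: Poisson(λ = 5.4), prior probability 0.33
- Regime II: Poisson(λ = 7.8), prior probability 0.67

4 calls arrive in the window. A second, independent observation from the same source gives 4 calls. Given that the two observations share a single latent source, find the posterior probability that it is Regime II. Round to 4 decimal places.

0.2405

Apply Bayes' rule: the posterior for each component is proportional to its prior times its likelihood at x.
Since both observations come from the same component, the likelihood for component k is f_k(x₁)·f_k(x₂).
  p_I = [e^(−5.4)·5.4^4/4! = 0.16002] × [0.16002] = 0.0256063
  p_II = [e^(−7.8)·7.8^4/4! = 0.0631932] × [0.0631932] = 0.00399338
Unnormalised posteriors:
  P(Z=I)·p_I = 0.33 × 0.0256063 = 0.00845009
  P(Z=II)·p_II = 0.67 × 0.00399338 = 0.00267556
Evidence: 0.00845009 + 0.00267556 = 0.0111256
Responsibility of Regime II: 0.00267556 / 0.0111256 ≈ 0.2405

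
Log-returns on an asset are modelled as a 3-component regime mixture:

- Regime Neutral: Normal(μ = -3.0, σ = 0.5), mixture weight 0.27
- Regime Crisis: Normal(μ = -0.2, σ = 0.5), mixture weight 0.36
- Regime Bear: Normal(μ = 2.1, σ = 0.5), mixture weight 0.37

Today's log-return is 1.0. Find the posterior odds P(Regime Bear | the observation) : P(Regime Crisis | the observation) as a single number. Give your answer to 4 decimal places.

1.6281

Only the two components matter; the odds are (w_i f_i(x)) / (w_j f_j(x)).
Normal densities:
  p_Neutral = 1.01045e-14
  p_Crisis = 0.0447891
  p_Bear = 0.0709492
0.0262512 / 0.0161241 ≈ 1.6281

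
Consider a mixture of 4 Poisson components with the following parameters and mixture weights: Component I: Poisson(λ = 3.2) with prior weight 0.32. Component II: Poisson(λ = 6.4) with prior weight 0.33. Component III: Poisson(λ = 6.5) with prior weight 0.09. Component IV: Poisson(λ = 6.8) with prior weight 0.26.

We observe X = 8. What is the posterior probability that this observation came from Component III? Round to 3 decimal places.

The responsibility of component k is w_k f_k(x) divided by Σ_j w_j f_j(x).
Poisson probabilities:
  p_I = e^(−3.2)·3.2^8/8! = 0.0111157
  p_II = e^(−6.4)·6.4^8/8! = 0.115994
  p_III = e^(−6.5)·6.5^8/8! = 0.118815
  p_IV = e^(−6.8)·6.8^8/8! = 0.126284
Weight by the priors:
  w_I·p_I = 0.32 × 0.0111157 = 0.00355703
  w_II·p_II = 0.33 × 0.115994 = 0.0382779
  w_III·p_III = 0.09 × 0.118815 = 0.0106934
  w_IV·p_IV = 0.26 × 0.126284 = 0.0328338
Sum: 0.00355703 + 0.0382779 + 0.0106934 + 0.0328338 = 0.0853622
So the posterior for Component III is 0.0106934 / 0.0853622 ≈ 0.125.

0.125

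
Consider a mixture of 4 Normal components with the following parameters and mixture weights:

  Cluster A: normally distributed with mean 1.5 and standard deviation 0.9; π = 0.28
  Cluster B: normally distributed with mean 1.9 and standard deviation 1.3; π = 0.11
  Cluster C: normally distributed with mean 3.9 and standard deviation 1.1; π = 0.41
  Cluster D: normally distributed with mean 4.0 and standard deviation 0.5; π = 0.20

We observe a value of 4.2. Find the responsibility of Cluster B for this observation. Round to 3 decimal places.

Posterior ∝ prior × likelihood, so P(k | x) ∝ P(Z=k) f_k(x); normalise over all components.
Component likelihoods at x = 4.2:
  f_A = (1/(0.9·√(2π)))·exp(−(4.2−1.5)²/(2·0.9²)) = 0.443269·exp(-4.50000) = 0.00492428
  f_B = (1/(1.3·√(2π)))·exp(−(4.2−1.9)²/(2·1.3²)) = 0.306879·exp(-1.56509) = 0.064159
  f_C = (1/(1.1·√(2π)))·exp(−(4.2−3.9)²/(2·1.1²)) = 0.362675·exp(-0.03719) = 0.349435
  f_D = (1/(0.5·√(2π)))·exp(−(4.2−4.0)²/(2·0.5²)) = 0.797885·exp(-0.08000) = 0.73654
Prior × likelihood for each component:
  P(Z=A)·f_A = 0.28 × 0.00492428 = 0.0013788
  P(Z=B)·f_B = 0.11 × 0.064159 = 0.00705749
  P(Z=C)·f_C = 0.41 × 0.349435 = 0.143268
  P(Z=D)·f_D = 0.20 × 0.73654 = 0.147308
Marginal: 0.0013788 + 0.00705749 + 0.143268 + 0.147308 = 0.299013
P(Cluster B | the observation) ≈ 0.024

0.024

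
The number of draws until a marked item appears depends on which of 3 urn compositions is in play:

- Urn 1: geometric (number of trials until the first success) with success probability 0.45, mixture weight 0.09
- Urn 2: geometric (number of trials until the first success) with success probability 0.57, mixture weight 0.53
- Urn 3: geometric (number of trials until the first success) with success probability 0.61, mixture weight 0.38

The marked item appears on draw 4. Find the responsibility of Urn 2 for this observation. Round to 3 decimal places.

Posterior ∝ prior × likelihood, so P(k | x) ∝ π_k f_k(x); normalise over all components.
Evaluate each component's likelihood at the observed value:
  f_1 = 0.45·(1−0.45)^3 = 0.45·0.166375 = 0.0748688
  f_2 = 0.57·(1−0.57)^3 = 0.57·0.079507 = 0.045319
  f_3 = 0.61·(1−0.61)^3 = 0.61·0.059319 = 0.0361846
Unnormalised posteriors:
  π_1·f_1 = 0.09 × 0.0748688 = 0.00673819
  π_2·f_2 = 0.53 × 0.045319 = 0.0240191
  π_3·f_3 = 0.38 × 0.0361846 = 0.0137501
Evidence: 0.00673819 + 0.0240191 + 0.0137501 = 0.0445074
P(Urn 2 | x) ≈ 0.540

0.540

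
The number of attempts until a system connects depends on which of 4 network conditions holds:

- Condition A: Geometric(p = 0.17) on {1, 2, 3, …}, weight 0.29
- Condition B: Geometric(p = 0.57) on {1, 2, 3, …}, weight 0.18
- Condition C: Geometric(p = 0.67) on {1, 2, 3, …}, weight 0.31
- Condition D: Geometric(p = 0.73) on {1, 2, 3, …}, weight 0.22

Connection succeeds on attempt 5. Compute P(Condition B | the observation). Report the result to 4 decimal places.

0.1161

The responsibility of component k is π_k f_k(x) divided by Σ_j π_j f_j(x).
Evaluate each component's likelihood at the observed value:
  p_A = 0.17·(1−0.17)^4 = 0.17·0.474583 = 0.0806791
  p_B = 0.57·(1−0.57)^4 = 0.57·0.034188 = 0.0194872
  p_C = 0.67·(1−0.67)^4 = 0.67·0.0118592 = 0.00794567
  p_D = 0.73·(1−0.73)^4 = 0.73·0.00531441 = 0.00387952
Unnormalised posteriors:
  π_A·p_A = 0.29 × 0.0806791 = 0.023397
  π_B·p_B = 0.18 × 0.0194872 = 0.00350769
  π_C·p_C = 0.31 × 0.00794567 = 0.00246316
  π_D·p_D = 0.22 × 0.00387952 = 0.000853494
Evidence: 0.023397 + 0.00350769 + 0.00246316 + 0.000853494 = 0.0302213
P(Condition B | 5) = 0.00350769 / 0.0302213 ≈ 0.1161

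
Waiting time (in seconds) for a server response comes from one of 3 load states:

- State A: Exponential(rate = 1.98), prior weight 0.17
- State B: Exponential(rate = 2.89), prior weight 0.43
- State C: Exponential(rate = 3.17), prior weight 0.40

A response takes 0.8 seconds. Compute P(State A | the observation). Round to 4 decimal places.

0.2360

Posterior ∝ prior × likelihood, so P(k | x) ∝ P(Z=k) f_k(x); normalise over all components.
Component likelihoods at x = 0.8 seconds:
  f_A = 1.98·e^(−1.98·0.8) = 1.98·e^(−1.5840) = 0.406203
  f_B = 2.89·e^(−2.89·0.8) = 2.89·e^(−2.3120) = 0.286292
  f_C = 3.17·e^(−3.17·0.8) = 3.17·e^(−2.5360) = 0.251009
Unnormalised posteriors:
  P(Z=A)·f_A = 0.17 × 0.406203 = 0.0690544
  P(Z=B)·f_B = 0.43 × 0.286292 = 0.123105
  P(Z=C)·f_C = 0.40 × 0.251009 = 0.100403
Evidence: 0.0690544 + 0.123105 + 0.100403 = 0.292563
P(State A | the observation) ≈ 0.2360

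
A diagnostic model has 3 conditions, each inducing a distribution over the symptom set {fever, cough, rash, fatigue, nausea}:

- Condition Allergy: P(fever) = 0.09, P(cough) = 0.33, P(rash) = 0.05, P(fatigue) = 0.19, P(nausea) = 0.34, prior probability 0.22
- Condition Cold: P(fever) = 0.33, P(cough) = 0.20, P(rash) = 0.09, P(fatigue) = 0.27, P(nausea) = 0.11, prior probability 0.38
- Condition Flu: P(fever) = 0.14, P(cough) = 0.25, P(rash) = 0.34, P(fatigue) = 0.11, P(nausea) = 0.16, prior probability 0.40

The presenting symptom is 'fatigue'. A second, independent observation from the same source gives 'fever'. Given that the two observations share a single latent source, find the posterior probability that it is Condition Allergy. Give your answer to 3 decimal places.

0.086

Apply Bayes' rule: the posterior for each component is proportional to its prior times its likelihood at x.
Since both observations come from the same component, the likelihood for component k is f_k(x₁)·f_k(x₂).
  f_Allergy = [P(fatigue | comp) = 0.19] × [0.09] = 0.0171
  f_Cold = [P(fatigue | comp) = 0.27] × [0.33] = 0.0891
  f_Flu = [P(fatigue | comp) = 0.11] × [0.14] = 0.0154
Weight by the priors:
  w_Allergy·f_Allergy = 0.22 × 0.0171 = 0.003762
  w_Cold·f_Cold = 0.38 × 0.0891 = 0.033858
  w_Flu·f_Flu = 0.40 × 0.0154 = 0.00616
Evidence: 0.003762 + 0.033858 + 0.00616 = 0.04378
Responsibility of Condition Allergy: 0.003762 / 0.04378 ≈ 0.086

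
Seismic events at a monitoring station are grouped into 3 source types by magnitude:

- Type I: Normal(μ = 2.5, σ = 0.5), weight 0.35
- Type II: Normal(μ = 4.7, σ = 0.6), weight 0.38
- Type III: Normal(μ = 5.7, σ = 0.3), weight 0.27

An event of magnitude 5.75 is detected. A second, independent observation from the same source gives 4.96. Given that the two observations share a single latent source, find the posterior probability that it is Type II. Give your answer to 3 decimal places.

0.595

Apply Bayes' rule: the posterior for each component is proportional to its prior times its likelihood at x.
Since both observations come from the same component, the likelihood for component k is f_k(x₁)·f_k(x₂).
  f_I = [5.33911e-10] × [4.42168e-06] = 2.36078e-15
  f_II = [0.143796] × [0.605318] = 0.087042
  f_III = [1.31147] × [0.06347] = 0.0832387
Unnormalised posteriors:
  π_I·f_I = 0.35 × 2.36078e-15 = 8.26274e-16
  π_II·f_II = 0.38 × 0.087042 = 0.033076
  π_III·f_III = 0.27 × 0.0832387 = 0.0224745
Evidence: 8.26274e-16 + 0.033076 + 0.0224745 = 0.0555504
Responsibility of Type II: 0.033076 / 0.0555504 ≈ 0.595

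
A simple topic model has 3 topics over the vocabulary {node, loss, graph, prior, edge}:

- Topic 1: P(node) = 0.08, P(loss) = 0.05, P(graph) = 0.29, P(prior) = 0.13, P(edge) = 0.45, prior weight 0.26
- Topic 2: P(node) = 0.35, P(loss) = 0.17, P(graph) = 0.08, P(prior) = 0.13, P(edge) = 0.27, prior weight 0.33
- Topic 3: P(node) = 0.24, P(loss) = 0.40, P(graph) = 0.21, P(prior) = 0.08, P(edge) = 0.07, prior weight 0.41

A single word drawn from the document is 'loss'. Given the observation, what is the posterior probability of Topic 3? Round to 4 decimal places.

0.7036

The responsibility of component k is π_k f_k(x) divided by Σ_j π_j f_j(x).
Evaluate each component's likelihood at the observed value:
  p_1 = 0.05
  p_2 = 0.17
  p_3 = 0.4
Unnormalised posteriors:
  π_1·p_1 = 0.26 × 0.05 = 0.013
  π_2·p_2 = 0.33 × 0.17 = 0.0561
  π_3·p_3 = 0.41 × 0.4 = 0.164
Sum: 0.013 + 0.0561 + 0.164 = 0.2331
P(Topic 3 | 'loss') = 0.164 / 0.2331 ≈ 0.7036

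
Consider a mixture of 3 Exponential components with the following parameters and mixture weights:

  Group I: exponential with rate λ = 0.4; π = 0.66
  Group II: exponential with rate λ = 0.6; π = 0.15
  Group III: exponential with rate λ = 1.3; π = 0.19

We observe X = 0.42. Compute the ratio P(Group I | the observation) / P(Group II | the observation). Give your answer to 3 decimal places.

The posterior odds equal the prior odds times the likelihood ratio: (π_i/π_j)·(f_i(x)/f_j(x)).
Component likelihoods at x = 0.42:
  f_I = 0.338142
  f_II = 0.466347
  f_III = 0.753041
Odds = (0.66/0.15) × (0.338142/0.466347) = 4.4 × 0.725086 ≈ 3.190

3.190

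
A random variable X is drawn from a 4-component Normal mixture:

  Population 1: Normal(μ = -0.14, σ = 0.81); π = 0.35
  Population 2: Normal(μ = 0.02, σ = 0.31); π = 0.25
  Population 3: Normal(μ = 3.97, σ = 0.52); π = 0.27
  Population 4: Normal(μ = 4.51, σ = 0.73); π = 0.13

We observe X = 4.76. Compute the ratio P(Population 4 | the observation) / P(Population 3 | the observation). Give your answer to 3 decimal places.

Since P(k|x) ∝ π_k f_k(x), the posterior odds are π_i f_i(x) / (π_j f_j(x)).
Evaluate each component's likelihood at the observed value:
  L_1 = 5.57077e-09
  L_2 = 2.19702e-51
  L_3 = 0.241945
  L_4 = 0.515371
Odds = (0.13/0.27) × (0.515371/0.241945) = 0.481481 × 2.13011 ≈ 1.026

1.026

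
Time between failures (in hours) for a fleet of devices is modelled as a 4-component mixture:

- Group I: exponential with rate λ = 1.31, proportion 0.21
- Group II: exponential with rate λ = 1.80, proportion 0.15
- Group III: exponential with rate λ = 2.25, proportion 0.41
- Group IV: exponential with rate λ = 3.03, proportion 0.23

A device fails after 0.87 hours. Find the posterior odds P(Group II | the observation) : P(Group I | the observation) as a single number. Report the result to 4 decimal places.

Since P(k|x) ∝ π_k f_k(x), the posterior odds are π_i f_i(x) / (π_j f_j(x)).
Component likelihoods at x = 0.87 hours:
  L_I = 1.31·e^(−1.31·0.87) = 1.31·e^(−1.1397) = 0.419089
  L_II = 1.80·e^(−1.80·0.87) = 1.80·e^(−1.5660) = 0.375982
  L_III = 2.25·e^(−2.25·0.87) = 2.25·e^(−1.9575) = 0.317725
  L_IV = 3.03·e^(−3.03·0.87) = 3.03·e^(−2.6361) = 0.21707
Odds = (0.15/0.21) × (0.375982/0.419089) = 0.714286 × 0.897143 ≈ 0.6408

0.6408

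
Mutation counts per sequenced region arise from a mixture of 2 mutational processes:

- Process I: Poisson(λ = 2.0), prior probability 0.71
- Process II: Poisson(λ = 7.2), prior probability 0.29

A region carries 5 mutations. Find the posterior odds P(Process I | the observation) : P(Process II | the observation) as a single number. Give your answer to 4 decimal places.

0.7340

Only the two components matter; the odds are (P(Z=i) f_i(x)) / (P(Z=j) f_j(x)).
Component likelihoods at x = 5 mutations:
  p_I = e^(−2.0)·2.0^5/5! = 0.0360894
  p_II = e^(−7.2)·7.2^5/5! = 0.120382
Posterior odds = (P(Z=I)·p_I) / (P(Z=II)·p_II) = (0.71·0.0360894) / (0.29·0.120382) = 0.0256235 / 0.0349107 ≈ 0.7340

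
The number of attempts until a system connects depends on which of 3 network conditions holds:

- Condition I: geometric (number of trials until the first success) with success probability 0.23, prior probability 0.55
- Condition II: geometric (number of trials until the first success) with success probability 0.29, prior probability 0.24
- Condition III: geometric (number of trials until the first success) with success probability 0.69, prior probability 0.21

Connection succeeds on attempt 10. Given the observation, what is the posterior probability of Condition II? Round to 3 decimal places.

0.210

Apply Bayes' rule: the posterior for each component is proportional to its prior times its likelihood at x.
Evaluate each component's likelihood at the observed value:
  p_I = 0.0218849
  p_II = 0.0132961
  p_III = 1.82433e-05
Prior × likelihood for each component:
  π_I·p_I = 0.55 × 0.0218849 = 0.0120367
  π_II·p_II = 0.24 × 0.0132961 = 0.00319106
  π_III·p_III = 0.21 × 1.82433e-05 = 3.8311e-06
Sum: 0.0120367 + 0.00319106 + 3.8311e-06 = 0.0152316
Responsibility of Condition II: 0.00319106 / 0.0152316 ≈ 0.210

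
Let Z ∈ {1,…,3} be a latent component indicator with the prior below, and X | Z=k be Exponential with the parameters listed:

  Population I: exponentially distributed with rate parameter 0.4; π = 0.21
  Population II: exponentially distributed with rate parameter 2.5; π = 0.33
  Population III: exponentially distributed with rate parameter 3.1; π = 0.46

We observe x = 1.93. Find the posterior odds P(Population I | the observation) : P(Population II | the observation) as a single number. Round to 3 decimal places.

5.862

Since P(k|x) ∝ π_k f_k(x), the posterior odds are π_i f_i(x) / (π_j f_j(x)).
Exponential densities:
  f_I = 0.4·e^(−0.4·1.93) = 0.4·e^(−0.7720) = 0.184835
  f_II = 2.5·e^(−2.5·1.93) = 2.5·e^(−4.8250) = 0.0200664
  f_III = 3.1·e^(−3.1·1.93) = 3.1·e^(−5.9830) = 0.00781588
0.0388154 / 0.00662191 ≈ 5.862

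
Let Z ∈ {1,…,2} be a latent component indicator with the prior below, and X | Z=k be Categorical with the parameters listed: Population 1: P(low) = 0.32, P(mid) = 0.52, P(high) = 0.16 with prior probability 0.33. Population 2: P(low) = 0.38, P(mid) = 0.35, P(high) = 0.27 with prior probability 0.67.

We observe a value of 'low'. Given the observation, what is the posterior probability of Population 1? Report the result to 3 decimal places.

0.293

The responsibility of component k is π_k f_k(x) divided by Σ_j π_j f_j(x).
Component likelihoods at x = 'low':
  p_1 = 0.32
  p_2 = 0.38
Weight by the priors:
  π_1·p_1 = 0.33 × 0.32 = 0.1056
  π_2·p_2 = 0.67 × 0.38 = 0.2546
Sum: 0.1056 + 0.2546 = 0.3602
So the posterior for Population 1 is 0.1056 / 0.3602 ≈ 0.293.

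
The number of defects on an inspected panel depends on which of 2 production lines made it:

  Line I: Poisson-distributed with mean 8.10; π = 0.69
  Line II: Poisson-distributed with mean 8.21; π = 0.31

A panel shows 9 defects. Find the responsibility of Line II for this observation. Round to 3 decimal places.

0.312

Posterior ∝ prior × likelihood, so P(k | x) ∝ π_k f_k(x); normalise over all components.
Evaluate each component's likelihood at the observed value:
  L_I = e^(−8.10)·8.10^9/9! = 0.12555
  L_II = e^(−8.21)·8.21^9/9! = 0.126989
Multiply by the mixture weights:
  π_I·L_I = 0.69 × 0.12555 = 0.0866295
  π_II·L_II = 0.31 × 0.126989 = 0.0393667
Marginal: 0.0866295 + 0.0393667 = 0.125996
So the posterior for Line II is 0.0393667 / 0.125996 ≈ 0.312.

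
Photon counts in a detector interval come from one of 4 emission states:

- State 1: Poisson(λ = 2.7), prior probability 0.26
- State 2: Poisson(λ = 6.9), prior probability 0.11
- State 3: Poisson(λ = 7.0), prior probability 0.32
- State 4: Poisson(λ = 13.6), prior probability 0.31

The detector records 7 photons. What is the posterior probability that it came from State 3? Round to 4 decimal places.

By Bayes' theorem, P(k | x) = P(Z=k) f_k(x) / Σ_j P(Z=j) f_j(x).
Poisson probabilities:
  p_1 = e^(−2.7)·2.7^7/7! = 0.0139483
  p_2 = e^(−6.9)·6.9^7/7! = 0.148895
  p_3 = e^(−7.0)·7.0^7/7! = 0.149003
  p_4 = e^(−13.6)·13.6^7/7! = 0.0211805
Unnormalised posteriors:
  P(Z=1)·p_1 = 0.26 × 0.0139483 = 0.00362655
  P(Z=2)·p_2 = 0.11 × 0.148895 = 0.0163785
  P(Z=3)·p_3 = 0.32 × 0.149003 = 0.0476809
  P(Z=4)·p_4 = 0.31 × 0.0211805 = 0.00656596
Marginal: 0.00362655 + 0.0163785 + 0.0476809 + 0.00656596 = 0.0742519
P(State 3 | data) ≈ 0.6422

0.6422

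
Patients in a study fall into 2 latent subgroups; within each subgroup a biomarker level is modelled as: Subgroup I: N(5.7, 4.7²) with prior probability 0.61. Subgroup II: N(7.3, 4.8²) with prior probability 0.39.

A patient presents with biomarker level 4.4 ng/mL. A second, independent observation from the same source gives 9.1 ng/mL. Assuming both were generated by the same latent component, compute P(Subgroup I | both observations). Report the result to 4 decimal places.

P(component k | x) = π_k·f_k(x) / marginal(x), where marginal(x) = Σ_j π_j·f_j(x).
Since both observations come from the same component, the likelihood for component k is f_k(x₁)·f_k(x₂).
  p_I = [(1/(4.7·√(2π)))·exp(−(4.4−5.7)²/(2·4.7²)) = 0.084881·exp(-0.03825) = 0.0816957] × [0.0653395] = 0.00533796
  p_II = [(1/(4.8·√(2π)))·exp(−(4.4−7.3)²/(2·4.8²)) = 0.083113·exp(-0.18251) = 0.0692479] × [0.0774698] = 0.00536462
Prior × likelihood for each component:
  π_I·p_I = 0.61 × 0.00533796 = 0.00325616
  π_II·p_II = 0.39 × 0.00536462 = 0.0020922
Normaliser: 0.00325616 + 0.0020922 = 0.00534836
So the posterior for Subgroup I is 0.00325616 / 0.00534836 ≈ 0.6088.

0.6088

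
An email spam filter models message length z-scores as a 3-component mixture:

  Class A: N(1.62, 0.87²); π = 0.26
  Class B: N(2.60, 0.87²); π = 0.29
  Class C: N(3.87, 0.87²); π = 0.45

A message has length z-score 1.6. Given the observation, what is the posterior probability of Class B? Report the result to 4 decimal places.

0.3527

Posterior ∝ prior × likelihood, so P(k | x) ∝ P(Z=k) f_k(x); normalise over all components.
Component likelihoods at x = 1.6:
  L_A = 0.458433
  L_B = 0.236865
  L_C = 0.0152431
Multiply by the mixture weights:
  P(Z=A)·L_A = 0.26 × 0.458433 = 0.119193
  P(Z=B)·L_B = 0.29 × 0.236865 = 0.0686908
  P(Z=C)·L_C = 0.45 × 0.0152431 = 0.00685941
Sum: 0.119193 + 0.0686908 + 0.00685941 = 0.194743
P(Class B | 1.6) ≈ 0.3527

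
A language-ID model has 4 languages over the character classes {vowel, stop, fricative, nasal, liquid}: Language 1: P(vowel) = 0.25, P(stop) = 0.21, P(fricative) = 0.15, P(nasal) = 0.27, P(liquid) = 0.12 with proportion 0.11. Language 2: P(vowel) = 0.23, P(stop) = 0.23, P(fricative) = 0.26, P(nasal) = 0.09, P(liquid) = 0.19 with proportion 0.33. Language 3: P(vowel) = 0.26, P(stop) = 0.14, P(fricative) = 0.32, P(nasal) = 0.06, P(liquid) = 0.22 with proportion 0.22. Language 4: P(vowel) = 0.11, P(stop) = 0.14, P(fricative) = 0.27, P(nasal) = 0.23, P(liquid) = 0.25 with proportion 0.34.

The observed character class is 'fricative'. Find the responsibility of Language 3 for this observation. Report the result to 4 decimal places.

0.2662

Apply Bayes' rule: the posterior for each component is proportional to its prior times its likelihood at x.
Evaluate each component's likelihood at the observed value:
  p_1 = P(fricative | comp) = 0.15
  p_2 = P(fricative | comp) = 0.26
  p_3 = P(fricative | comp) = 0.32
  p_4 = P(fricative | comp) = 0.27
Unnormalised posteriors:
  P(Z=1)·p_1 = 0.11 × 0.15 = 0.0165
  P(Z=2)·p_2 = 0.33 × 0.26 = 0.0858
  P(Z=3)·p_3 = 0.22 × 0.32 = 0.0704
  P(Z=4)·p_4 = 0.34 × 0.27 = 0.0918
Normaliser: 0.0165 + 0.0858 + 0.0704 + 0.0918 = 0.2645
So the posterior for Language 3 is 0.0704 / 0.2645 ≈ 0.2662.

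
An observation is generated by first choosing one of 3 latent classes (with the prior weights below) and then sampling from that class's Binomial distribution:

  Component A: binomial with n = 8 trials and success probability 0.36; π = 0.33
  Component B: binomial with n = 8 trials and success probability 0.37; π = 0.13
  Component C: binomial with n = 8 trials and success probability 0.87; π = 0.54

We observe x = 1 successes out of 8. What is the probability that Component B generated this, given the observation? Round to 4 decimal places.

0.2661

Apply Bayes' rule: the posterior for each component is proportional to its prior times its likelihood at x.
Evaluate each component's likelihood at the observed value:
  L_A = 0.126664
  L_B = 0.116594
  L_C = 4.3673e-06
Prior × likelihood for each component:
  w_A·L_A = 0.33 × 0.126664 = 0.041799
  w_B·L_B = 0.13 × 0.116594 = 0.0151572
  w_C·L_C = 0.54 × 4.3673e-06 = 2.35834e-06
Denominator: 0.041799 + 0.0151572 + 2.35834e-06 = 0.0569586
P(Component B | data) ≈ 0.2661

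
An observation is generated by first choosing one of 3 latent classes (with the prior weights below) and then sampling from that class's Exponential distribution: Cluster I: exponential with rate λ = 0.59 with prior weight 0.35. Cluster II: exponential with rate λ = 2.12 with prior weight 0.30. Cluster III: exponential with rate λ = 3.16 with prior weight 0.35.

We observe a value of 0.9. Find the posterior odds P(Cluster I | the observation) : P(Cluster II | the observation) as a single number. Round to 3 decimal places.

Since P(k|x) ∝ w_k f_k(x), the posterior odds are w_i f_i(x) / (w_j f_j(x)).
Exponential densities:
  f_I = 0.59·e^(−0.59·0.9) = 0.59·e^(−0.5310) = 0.34693
  f_II = 2.12·e^(−2.12·0.9) = 2.12·e^(−1.9080) = 0.314559
  f_III = 3.16·e^(−3.16·0.9) = 3.16·e^(−2.8440) = 0.183888
Posterior odds = (w_I·f_I) / (w_II·f_II) = (0.35·0.34693) / (0.30·0.314559) = 0.121425 / 0.0943677 ≈ 1.287

1.287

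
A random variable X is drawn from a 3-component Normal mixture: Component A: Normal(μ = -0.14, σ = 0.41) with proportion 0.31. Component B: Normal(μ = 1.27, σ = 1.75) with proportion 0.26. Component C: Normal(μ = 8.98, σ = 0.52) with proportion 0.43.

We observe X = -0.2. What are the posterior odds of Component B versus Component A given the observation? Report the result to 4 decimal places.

Only the two components matter; the odds are (P(Z=i) f_i(x)) / (P(Z=j) f_j(x)).
Component likelihoods at x = -0.2:
  L_A = (1/(0.41·√(2π)))·exp(−(-0.2−-0.14)²/(2·0.41²)) = 0.973030·exp(-0.01071) = 0.962666
  L_B = (1/(1.75·√(2π)))·exp(−(-0.2−1.27)²/(2·1.75²)) = 0.227967·exp(-0.35280) = 0.160196
  L_C = (1/(0.52·√(2π)))·exp(−(-0.2−8.98)²/(2·0.52²)) = 0.767197·exp(-155.82914) = 1.61871e-68
Odds = (0.26/0.31) × (0.160196/0.962666) = 0.83871 × 0.166409 ≈ 0.1396

0.1396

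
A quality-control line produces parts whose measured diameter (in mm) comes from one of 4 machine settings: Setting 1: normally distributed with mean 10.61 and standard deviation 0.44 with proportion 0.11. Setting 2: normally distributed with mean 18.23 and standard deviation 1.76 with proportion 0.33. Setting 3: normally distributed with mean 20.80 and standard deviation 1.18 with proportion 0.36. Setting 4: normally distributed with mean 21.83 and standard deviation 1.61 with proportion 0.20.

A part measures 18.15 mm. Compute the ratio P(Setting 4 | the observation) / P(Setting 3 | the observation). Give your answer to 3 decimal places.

0.372

The posterior odds equal the prior odds times the likelihood ratio: (w_i/w_j)·(f_i(x)/f_j(x)).
Evaluate each component's likelihood at the observed value:
  p_1 = 1.55272e-64
  p_2 = 0.226438
  p_3 = 0.0271554
  p_4 = 0.0181803
0.00363606 / 0.00977596 ≈ 0.372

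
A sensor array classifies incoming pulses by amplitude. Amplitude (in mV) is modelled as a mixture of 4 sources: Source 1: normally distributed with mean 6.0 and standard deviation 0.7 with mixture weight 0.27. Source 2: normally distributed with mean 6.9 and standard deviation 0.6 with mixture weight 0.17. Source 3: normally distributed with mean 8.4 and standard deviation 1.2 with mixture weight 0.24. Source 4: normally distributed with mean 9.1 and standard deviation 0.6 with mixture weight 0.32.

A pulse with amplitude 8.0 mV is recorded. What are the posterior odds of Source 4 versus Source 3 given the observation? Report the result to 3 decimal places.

0.525

Posterior odds = (π_i f_i(x)) / (π_j f_j(x)); the normalising sum cancels.
Component likelihoods at x = 8.0 mV:
  L_1 = 0.00962014
  L_2 = 0.123852
  L_3 = 0.314486
  L_4 = 0.123852
0.0396326 / 0.0754766 ≈ 0.525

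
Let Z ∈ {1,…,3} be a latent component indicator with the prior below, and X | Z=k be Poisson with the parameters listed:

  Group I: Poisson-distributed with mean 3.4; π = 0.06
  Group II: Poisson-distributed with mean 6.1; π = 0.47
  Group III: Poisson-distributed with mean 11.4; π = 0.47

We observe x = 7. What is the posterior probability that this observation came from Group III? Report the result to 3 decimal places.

By Bayes' theorem, P(k | x) = P(Z=k) f_k(x) / Σ_j P(Z=j) f_j(x).
Component likelihoods at x = 7:
  p_I = 0.0347793
  p_II = 0.139856
  p_III = 0.0555836
Weight by the priors:
  P(Z=I)·p_I = 0.06 × 0.0347793 = 0.00208676
  P(Z=II)·p_II = 0.47 × 0.139856 = 0.0657325
  P(Z=III)·p_III = 0.47 × 0.0555836 = 0.0261243
Evidence: 0.00208676 + 0.0657325 + 0.0261243 = 0.0939435
P(Group III | 7) = 0.0261243 / 0.0939435 ≈ 0.278

0.278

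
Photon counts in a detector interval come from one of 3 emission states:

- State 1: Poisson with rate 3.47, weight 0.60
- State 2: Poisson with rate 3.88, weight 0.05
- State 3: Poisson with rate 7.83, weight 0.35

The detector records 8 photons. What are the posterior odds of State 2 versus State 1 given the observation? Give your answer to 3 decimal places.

Since P(k|x) ∝ π_k f_k(x), the posterior odds are π_i f_i(x) / (π_j f_j(x)).
Poisson probabilities:
  L_1 = e^(−3.47)·3.47^8/8! = 0.0162223
  L_2 = e^(−3.88)·3.88^8/8! = 0.026307
  L_3 = e^(−7.83)·7.83^8/8! = 0.139331
0.00131535 / 0.0097334 ≈ 0.135

0.135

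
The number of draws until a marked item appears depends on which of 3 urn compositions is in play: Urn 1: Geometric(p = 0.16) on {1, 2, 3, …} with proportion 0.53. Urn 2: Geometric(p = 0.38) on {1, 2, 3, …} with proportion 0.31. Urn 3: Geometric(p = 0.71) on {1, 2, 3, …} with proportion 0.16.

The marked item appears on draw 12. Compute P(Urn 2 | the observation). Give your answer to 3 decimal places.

P(component k | x) = π_k·f_k(x) / marginal(x), where marginal(x) = Σ_j π_j·f_j(x).
Geometric probabilities:
  f_1 = 0.0235067
  f_2 = 0.00197739
  f_3 = 8.66236e-07
Multiply by the mixture weights:
  π_1·f_1 = 0.53 × 0.0235067 = 0.0124586
  π_2·f_2 = 0.31 × 0.00197739 = 0.000612991
  π_3·f_3 = 0.16 × 8.66236e-07 = 1.38598e-07
Denominator: 0.0124586 + 0.000612991 + 1.38598e-07 = 0.0130717
So the posterior for Urn 2 is 0.000612991 / 0.0130717 ≈ 0.047.

0.047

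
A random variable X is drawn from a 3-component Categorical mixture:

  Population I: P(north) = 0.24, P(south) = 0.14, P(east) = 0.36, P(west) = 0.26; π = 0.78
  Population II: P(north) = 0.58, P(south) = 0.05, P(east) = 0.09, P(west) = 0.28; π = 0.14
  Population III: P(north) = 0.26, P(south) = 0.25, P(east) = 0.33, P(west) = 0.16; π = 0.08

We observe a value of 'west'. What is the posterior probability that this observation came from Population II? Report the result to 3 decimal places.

0.154

By Bayes' theorem, P(k | x) = P(Z=k) f_k(x) / Σ_j P(Z=j) f_j(x).
Evaluate each component's likelihood at the observed value:
  f_I = P(west | comp) = 0.26
  f_II = P(west | comp) = 0.28
  f_III = P(west | comp) = 0.16
Multiply by the mixture weights:
  P(Z=I)·f_I = 0.78 × 0.26 = 0.2028
  P(Z=II)·f_II = 0.14 × 0.28 = 0.0392
  P(Z=III)·f_III = 0.08 × 0.16 = 0.0128
Denominator: 0.2028 + 0.0392 + 0.0128 = 0.2548
P(Population II | 'west') = 0.0392 / 0.2548 ≈ 0.154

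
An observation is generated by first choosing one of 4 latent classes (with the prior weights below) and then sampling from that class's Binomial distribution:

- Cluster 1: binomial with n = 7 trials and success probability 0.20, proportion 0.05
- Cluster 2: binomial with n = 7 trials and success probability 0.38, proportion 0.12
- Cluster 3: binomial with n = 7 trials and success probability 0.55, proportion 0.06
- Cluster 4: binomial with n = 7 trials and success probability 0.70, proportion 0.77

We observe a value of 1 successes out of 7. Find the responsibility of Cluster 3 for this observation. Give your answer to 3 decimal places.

0.047

Posterior ∝ prior × likelihood, so P(k | x) ∝ w_k f_k(x); normalise over all components.
Evaluate each component's likelihood at the observed value:
  f_1 = 0.367002
  f_2 = 0.151089
  f_3 = 0.0319695
  f_4 = 0.0035721
Unnormalised posteriors:
  w_1·f_1 = 0.05 × 0.367002 = 0.0183501
  w_2·f_2 = 0.12 × 0.151089 = 0.0181306
  w_3·f_3 = 0.06 × 0.0319695 = 0.00191817
  w_4·f_4 = 0.77 × 0.0035721 = 0.00275052
Normaliser: 0.0183501 + 0.0181306 + 0.00191817 + 0.00275052 = 0.0411494
P(Cluster 3 | 1 successes out of 7) ≈ 0.047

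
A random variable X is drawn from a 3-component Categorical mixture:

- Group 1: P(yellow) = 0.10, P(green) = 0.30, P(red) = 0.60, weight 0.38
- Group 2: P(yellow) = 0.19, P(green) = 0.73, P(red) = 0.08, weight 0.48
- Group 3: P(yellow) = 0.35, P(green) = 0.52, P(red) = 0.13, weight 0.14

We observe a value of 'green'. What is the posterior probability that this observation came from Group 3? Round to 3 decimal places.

0.136

By Bayes' theorem, P(k | x) = P(Z=k) f_k(x) / Σ_j P(Z=j) f_j(x).
Categorical probabilities:
  L_1 = P(green | comp) = 0.30
  L_2 = P(green | comp) = 0.73
  L_3 = P(green | comp) = 0.52
Multiply by the mixture weights:
  P(Z=1)·L_1 = 0.38 × 0.3 = 0.114
  P(Z=2)·L_2 = 0.48 × 0.73 = 0.3504
  P(Z=3)·L_3 = 0.14 × 0.52 = 0.0728
Sum: 0.114 + 0.3504 + 0.0728 = 0.5372
P(Group 3 | data) = 0.0728 / 0.5372 ≈ 0.136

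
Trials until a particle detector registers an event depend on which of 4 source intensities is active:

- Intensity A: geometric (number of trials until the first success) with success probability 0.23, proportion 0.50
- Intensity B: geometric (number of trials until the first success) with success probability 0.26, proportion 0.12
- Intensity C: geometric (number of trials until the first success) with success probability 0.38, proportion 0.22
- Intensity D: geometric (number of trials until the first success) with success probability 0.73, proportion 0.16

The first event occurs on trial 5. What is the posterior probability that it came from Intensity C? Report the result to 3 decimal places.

The responsibility of component k is w_k f_k(x) divided by Σ_j w_j f_j(x).
Evaluate each component's likelihood at the observed value:
  L_A = 0.23·(1−0.23)^4 = 0.23·0.35153 = 0.080852
  L_B = 0.26·(1−0.26)^4 = 0.26·0.299866 = 0.0779651
  L_C = 0.38·(1−0.38)^4 = 0.38·0.147763 = 0.0561501
  L_D = 0.73·(1−0.73)^4 = 0.73·0.00531441 = 0.00387952
Prior × likelihood for each component:
  w_A·L_A = 0.50 × 0.080852 = 0.040426
  w_B·L_B = 0.12 × 0.0779651 = 0.00935581
  w_C·L_C = 0.22 × 0.0561501 = 0.012353
  w_D·L_D = 0.16 × 0.00387952 = 0.000620723
Sum: 0.040426 + 0.00935581 + 0.012353 + 0.000620723 = 0.0627555
P(Intensity C | x) = 0.012353 / 0.0627555 ≈ 0.197

0.197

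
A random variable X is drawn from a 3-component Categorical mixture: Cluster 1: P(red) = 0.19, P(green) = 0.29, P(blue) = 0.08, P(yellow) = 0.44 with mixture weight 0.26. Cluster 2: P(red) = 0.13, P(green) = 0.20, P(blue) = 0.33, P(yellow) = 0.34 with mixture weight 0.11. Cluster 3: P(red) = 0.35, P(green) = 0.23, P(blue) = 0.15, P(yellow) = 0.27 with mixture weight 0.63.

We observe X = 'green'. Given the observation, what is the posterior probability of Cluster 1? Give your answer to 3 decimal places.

Posterior ∝ prior × likelihood, so P(k | x) ∝ π_k f_k(x); normalise over all components.
Categorical probabilities:
  p_1 = P(green | comp) = 0.29
  p_2 = P(green | comp) = 0.20
  p_3 = P(green | comp) = 0.23
Multiply by the mixture weights:
  π_1·p_1 = 0.26 × 0.29 = 0.0754
  π_2·p_2 = 0.11 × 0.2 = 0.022
  π_3·p_3 = 0.63 × 0.23 = 0.1449
Normaliser: 0.0754 + 0.022 + 0.1449 = 0.2423
So the posterior for Cluster 1 is 0.0754 / 0.2423 ≈ 0.311.

0.311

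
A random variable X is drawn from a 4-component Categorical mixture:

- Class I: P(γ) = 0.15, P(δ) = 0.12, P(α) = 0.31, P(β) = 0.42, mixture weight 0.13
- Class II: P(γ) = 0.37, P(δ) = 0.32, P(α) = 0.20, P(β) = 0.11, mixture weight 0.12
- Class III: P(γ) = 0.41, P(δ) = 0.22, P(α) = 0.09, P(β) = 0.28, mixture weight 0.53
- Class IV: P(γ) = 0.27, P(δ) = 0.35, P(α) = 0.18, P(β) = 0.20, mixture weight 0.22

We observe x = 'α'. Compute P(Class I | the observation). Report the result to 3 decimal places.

0.266

By Bayes' theorem, P(k | x) = π_k f_k(x) / Σ_j π_j f_j(x).
Evaluate each component's likelihood at the observed value:
  p_I = P(α | comp) = 0.31
  p_II = P(α | comp) = 0.20
  p_III = P(α | comp) = 0.09
  p_IV = P(α | comp) = 0.18
Unnormalised posteriors:
  π_I·p_I = 0.13 × 0.31 = 0.0403
  π_II·p_II = 0.12 × 0.2 = 0.024
  π_III·p_III = 0.53 × 0.09 = 0.0477
  π_IV·p_IV = 0.22 × 0.18 = 0.0396
Denominator: 0.0403 + 0.024 + 0.0477 + 0.0396 = 0.1516
Responsibility of Class I: 0.0403 / 0.1516 ≈ 0.266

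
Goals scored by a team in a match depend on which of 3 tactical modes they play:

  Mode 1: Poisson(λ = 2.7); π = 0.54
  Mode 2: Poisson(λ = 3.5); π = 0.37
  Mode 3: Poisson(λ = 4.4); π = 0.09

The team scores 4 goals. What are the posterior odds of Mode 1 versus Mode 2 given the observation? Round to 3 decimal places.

1.150

Since P(k|x) ∝ π_k f_k(x), the posterior odds are π_i f_i(x) / (π_j f_j(x)).
Component likelihoods at x = 4 goals:
  p_1 = e^(−2.7)·2.7^4/4! = 0.148816
  p_2 = e^(−3.5)·3.5^4/4! = 0.188812
  p_3 = e^(−4.4)·4.4^4/4! = 0.191736
0.0803605 / 0.0698605 ≈ 1.150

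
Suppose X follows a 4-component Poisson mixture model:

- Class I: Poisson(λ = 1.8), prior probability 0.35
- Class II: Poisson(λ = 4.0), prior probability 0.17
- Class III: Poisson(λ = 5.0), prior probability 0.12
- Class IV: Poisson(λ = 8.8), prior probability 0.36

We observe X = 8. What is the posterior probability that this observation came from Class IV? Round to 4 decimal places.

Posterior ∝ prior × likelihood, so P(k | x) ∝ w_k f_k(x); normalise over all components.
Evaluate each component's likelihood at the observed value:
  f_I = 0.000451783
  f_II = 0.0297702
  f_III = 0.065278
  f_IV = 0.134446
Prior × likelihood for each component:
  w_I·f_I = 0.35 × 0.000451783 = 0.000158124
  w_II·f_II = 0.17 × 0.0297702 = 0.00506093
  w_III·f_III = 0.12 × 0.065278 = 0.00783336
  w_IV·f_IV = 0.36 × 0.134446 = 0.0484007
Normaliser: 0.000158124 + 0.00506093 + 0.00783336 + 0.0484007 = 0.0614531
P(Class IV | the observation) = 0.0484007 / 0.0614531 ≈ 0.7876

0.7876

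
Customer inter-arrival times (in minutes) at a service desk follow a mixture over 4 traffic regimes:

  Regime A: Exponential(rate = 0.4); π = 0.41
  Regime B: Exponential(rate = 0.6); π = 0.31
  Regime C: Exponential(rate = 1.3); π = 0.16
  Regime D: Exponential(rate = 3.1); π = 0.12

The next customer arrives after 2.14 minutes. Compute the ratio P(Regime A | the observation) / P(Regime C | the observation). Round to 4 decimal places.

The posterior odds equal the prior odds times the likelihood ratio: (π_i/π_j)·(f_i(x)/f_j(x)).
Exponential densities:
  p_A = 0.4·e^(−0.4·2.14) = 0.4·e^(−0.8560) = 0.169943
  p_B = 0.6·e^(−0.6·2.14) = 0.6·e^(−1.2840) = 0.166156
  p_C = 1.3·e^(−1.3·2.14) = 1.3·e^(−2.7820) = 0.0804889
  p_D = 3.1·e^(−3.1·2.14) = 3.1·e^(−6.6340) = 0.00407617
Odds = (0.41/0.16) × (0.169943/0.0804889) = 2.5625 × 2.11139 ≈ 5.4104

5.4104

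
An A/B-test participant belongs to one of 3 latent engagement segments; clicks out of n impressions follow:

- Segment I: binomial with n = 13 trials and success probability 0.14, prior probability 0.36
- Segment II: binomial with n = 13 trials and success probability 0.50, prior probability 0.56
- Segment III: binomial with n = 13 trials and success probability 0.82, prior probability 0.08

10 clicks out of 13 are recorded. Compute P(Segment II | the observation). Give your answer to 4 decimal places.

P(component k | x) = π_k·f_k(x) / marginal(x), where marginal(x) = Σ_j π_j·f_j(x).
Binomial probabilities:
  f_I = 5.26189e-07
  f_II = 0.0349121
  f_III = 0.229257
Multiply by the mixture weights:
  π_I·f_I = 0.36 × 5.26189e-07 = 1.89428e-07
  π_II·f_II = 0.56 × 0.0349121 = 0.0195508
  π_III·f_III = 0.08 × 0.229257 = 0.0183405
Normaliser: 1.89428e-07 + 0.0195508 + 0.0183405 = 0.0378915
P(Segment II | 10 clicks out of 13) = 0.0195508 / 0.0378915 ≈ 0.5160

0.5160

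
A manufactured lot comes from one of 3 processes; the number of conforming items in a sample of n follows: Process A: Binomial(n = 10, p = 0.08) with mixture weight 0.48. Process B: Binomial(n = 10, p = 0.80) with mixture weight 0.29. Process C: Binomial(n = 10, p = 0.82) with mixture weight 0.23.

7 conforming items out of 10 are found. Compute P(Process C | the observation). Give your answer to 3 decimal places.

By Bayes' theorem, P(k | x) = π_k f_k(x) / Σ_j π_j f_j(x).
Evaluate each component's likelihood at the observed value:
  L_A = C(10,7)·0.08^7·0.92^3 = 120·2.09715e-08·0.778688 = 1.95963e-06
  L_B = C(10,7)·0.80^7·0.20^3 = 120·0.209715·0.008 = 0.201327
  L_C = C(10,7)·0.82^7·0.18^3 = 120·0.249285·0.005832 = 0.17446
Multiply by the mixture weights:
  π_A·L_A = 0.48 × 1.95963e-06 = 9.40624e-07
  π_B·L_B = 0.29 × 0.201327 = 0.0583847
  π_C·L_C = 0.23 × 0.17446 = 0.0401258
Normaliser: 9.40624e-07 + 0.0583847 + 0.0401258 = 0.0985114
Responsibility of Process C: 0.0401258 / 0.0985114 ≈ 0.407

0.407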